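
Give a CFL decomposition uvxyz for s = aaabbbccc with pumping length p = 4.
u='aa', v='a', x='bb', y='b', z='ccc'

For s = aaabbbccc with pumping length p = 4:

One valid decomposition:
- u = 'aa'
- v = 'a'
- x = 'bb'
- y = 'b'
- z = 'ccc'

Verification:
- uvxyz = 'aa' + 'a' + 'bb' + 'b' + 'ccc' = aaabbbccc ✓
- |vxy| = |'abbb'| = 4 ≤ 4 ✓
- |vy| = |'ab'| = 2 > 0 ✓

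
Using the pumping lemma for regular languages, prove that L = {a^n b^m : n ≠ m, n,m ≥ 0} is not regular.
Assume for contradiction that L is regular, and let p ≥ 1 be the pumping length given by the pumping lemma.
Choose s = a^p b^(p + p!). Then s ∈ L because p ≠ p + p! (as p! ≥ 1), and |s| ≥ p.
By the pumping lemma, s = xyz for some x, y, z with |xy| ≤ p, |y| ≥ 1, and xy^i z ∈ L for every i ≥ 0.
Since |xy| ≤ p and the first p symbols of s are all a's, y = a^k for some k with 1 ≤ k ≤ p.
For every i ≥ 0, xy^i z = a^(p + (i − 1)k) b^(p + p!).

Because 1 ≤ k ≤ p, k divides p!. Let t = p!/k (a positive integer) and take i = t + 1.
Then the number of a's is p + tk = p + p!, which equals the number of b's.
So xy^(t+1) z = a^(p + p!) b^(p + p!) has equally many a's and b's and is NOT in L.

This contradicts the pumping lemma, which requires xy^i z ∈ L for all i ≥ 0.
Hence L = {a^n b^m : n ≠ m, n,m ≥ 0} is not regular. ∎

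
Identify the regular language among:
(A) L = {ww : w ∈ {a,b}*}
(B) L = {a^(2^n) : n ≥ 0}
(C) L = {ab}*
(C) {ab}*

(C) L = {ab}* is regular.

This can be recognized by a finite automaton (DFA/NFA).
Regular expressions like {ab}* define regular languages.

The other choices are not regular:
- {ww : w ∈ {a,b}*}: After pumping, the two halves no longer match
- {a^(2^n) : n ≥ 0}: After pumping, length is no longer a power of 2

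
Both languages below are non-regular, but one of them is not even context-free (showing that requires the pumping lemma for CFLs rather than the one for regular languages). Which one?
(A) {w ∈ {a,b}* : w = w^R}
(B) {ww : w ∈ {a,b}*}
(B) {ww : w ∈ {a,b}*}

(B) {ww : w ∈ {a,b}*} requires the CFL pumping lemma.

- {w ∈ {a,b}* : w = w^R} is context-free (but not regular)
  • Can be shown non-regular with the regular pumping lemma
  • After pumping, the string is no longer symmetric

- {ww : w ∈ {a,b}*} is NOT context-free
  • Requires the CFL pumping lemma to prove
  • Even a PDA cannot compare two arbitrary halves symbol by symbol; CFL pumping on a^p b^p a^p b^p fails

The CFL pumping lemma is "stronger" in that it can prove non-membership
in the larger class of context-free languages.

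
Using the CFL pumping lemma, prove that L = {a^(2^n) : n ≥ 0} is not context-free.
Assume for contradiction that L is context-free, and let p ≥ 1 be the pumping length given by the pumping lemma for CFLs.
Choose s = a^(2^p). Then s ∈ L and |s| = 2^p ≥ p.
By the CFL pumping lemma, s = uvxyz for some u, v, x, y, z with |vxy| ≤ p, |vy| ≥ 1, and uv^i xy^i z ∈ L for every i ≥ 0.
All symbols are a's, so only lengths matter: let k = |vy|, with 1 ≤ k ≤ |vxy| ≤ p < 2^p.

Take i = 2: |uv²xy²z| = 2^p + k, and 2^p < 2^p + k < 2^p + 2^p = 2^(p+1).
So the length lies strictly between consecutive powers of two and is not a power of 2; uv²xy²z ∉ L.

This contradicts the CFL pumping lemma, which requires uv^i xy^i z ∈ L for all i ≥ 0.
Hence L = {a^(2^n) : n ≥ 0} is not context-free. ∎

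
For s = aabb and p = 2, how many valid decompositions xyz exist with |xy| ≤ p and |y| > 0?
3

For s = 'aabb' with pumping length p = 2:

Constraints: |xy| ≤ 2, |y| > 0

Valid decompositions (|xy| ≤ p, |y| ≥ 1):
  • x='', y='a', z='abb'
  • x='a', y='a', z='bb'
  • x='', y='aa', z='bb'

Total count: 3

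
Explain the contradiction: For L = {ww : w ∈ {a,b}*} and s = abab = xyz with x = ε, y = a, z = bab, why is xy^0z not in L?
xy⁰z = bab ∉ L

Pumping with i = 0 replaces y = a by y⁰ = ε:
- Original: s = xyz = abab; abab splits into halves ab · ab, which are equal, so it is in L (w = ab)
- Pumped: xy⁰z = ε · ε · bab = bab
- bab has odd length 3, so it cannot be written as ww and is not in L

The pumping lemma would require xy⁰z ∈ L, so this decomposition yields a contradiction.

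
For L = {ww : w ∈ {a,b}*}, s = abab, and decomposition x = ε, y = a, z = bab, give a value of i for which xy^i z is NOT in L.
i = 2

xy²z = ε · aa · bab = aabab; aabab has odd length 5, so it cannot be written as ww and is not in L.
(Other choices also work, e.g. i = 0, 3; only i = 1 is guaranteed to stay in L since xy¹z = s.)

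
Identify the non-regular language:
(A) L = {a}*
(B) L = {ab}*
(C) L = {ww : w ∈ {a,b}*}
(C) {ww : w ∈ {a,b}*}

(C) L = {ww : w ∈ {a,b}*} is NOT regular.

The pumping lemma can be used to prove this:
After pumping, the two halves no longer match

The other languages are regular because they can be recognized by finite automata.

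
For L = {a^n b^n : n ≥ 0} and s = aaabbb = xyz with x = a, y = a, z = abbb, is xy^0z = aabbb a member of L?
No

xy⁰z = a · ε · abbb = aabbb.
aabbb has 2 a's and 3 b's; 2 ≠ 3, so it is not in L.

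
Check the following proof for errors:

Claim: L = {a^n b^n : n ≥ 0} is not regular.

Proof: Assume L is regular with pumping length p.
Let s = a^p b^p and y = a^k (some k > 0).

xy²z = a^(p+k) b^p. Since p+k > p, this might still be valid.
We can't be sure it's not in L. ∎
The proof is INCORRECT.

Error: The conclusion is wrong.
xy²z = a^(p+k) b^p is definitely NOT in L because the number of a's (p+k) ≠ number of b's (p).
The proof incorrectly doubts what is actually a valid contradiction.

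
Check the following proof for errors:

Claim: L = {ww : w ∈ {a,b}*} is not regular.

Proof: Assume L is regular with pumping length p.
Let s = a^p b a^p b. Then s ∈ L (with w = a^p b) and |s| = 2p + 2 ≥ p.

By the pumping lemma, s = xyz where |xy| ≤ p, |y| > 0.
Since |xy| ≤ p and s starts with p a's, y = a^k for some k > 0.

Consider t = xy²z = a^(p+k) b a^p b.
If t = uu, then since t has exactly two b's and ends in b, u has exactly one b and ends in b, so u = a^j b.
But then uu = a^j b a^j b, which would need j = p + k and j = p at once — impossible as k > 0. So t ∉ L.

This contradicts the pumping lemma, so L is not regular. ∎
The proof is correct.

This proof is valid because:
1. s = a^p b a^p b is in L and is chosen in terms of p, so |s| ≥ p holds for every p
2. The decomposition analysis is correct: |xy| ≤ p forces y to lie inside the leading a's
3. The contradiction is valid: the argument shows a^(p+k) b a^p b cannot be split into two equal halves
4. The conclusion follows logically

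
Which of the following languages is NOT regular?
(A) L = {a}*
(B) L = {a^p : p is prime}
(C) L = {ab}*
(B) {a^p : p is prime}

(B) L = {a^p : p is prime} is NOT regular.

The pumping lemma can be used to prove this:
After pumping, the length becomes composite

The other languages are regular because they can be recognized by finite automata.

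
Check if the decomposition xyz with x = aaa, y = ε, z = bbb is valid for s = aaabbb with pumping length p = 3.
Violated: |y| > 0

The decomposition x = aaa, y = ε, z = bbb for s = aaabbb with p = 3
violates the constraint: |y| > 0

|y| = 0, but the pumping lemma requires |y| > 0 (y must be non-empty).

Pumping lemma constraints:
1. xyz = s (decomposition is valid)
2. |xy| ≤ p
3. |y| > 0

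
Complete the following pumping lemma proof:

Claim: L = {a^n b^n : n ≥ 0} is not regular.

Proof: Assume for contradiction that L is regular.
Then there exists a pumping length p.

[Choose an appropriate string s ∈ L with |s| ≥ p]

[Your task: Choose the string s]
s = a^p b^p

This string is in L (has equal a's and b's) and has length 2p ≥ p.
Any decomposition xyz with |xy| ≤ p means y consists only of a's,
so pumping will unbalance the counts.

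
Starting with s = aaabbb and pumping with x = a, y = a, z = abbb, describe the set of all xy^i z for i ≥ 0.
{xy^i z : i ≥ 0} = {a^(2+i) b^3 : i ≥ 0} = {aabbb, aaabbb, aaaabbb, ...}

With x = a, y = a, z = abbb: Starting with aaabbb and pumping the second 'a', we get strings with 2+i a's followed by 3 b's for i = 0, 1, 2, ...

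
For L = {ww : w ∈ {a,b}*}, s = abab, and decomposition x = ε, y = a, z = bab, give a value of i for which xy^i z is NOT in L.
i = 3

xy³z = ε · aaa · bab = aaabab; aaabab has length 6; its halves are aaa and bab, which differ, so it is not in L.
(Other choices also work, e.g. i = 0, 2; only i = 1 is guaranteed to stay in L since xy¹z = s.)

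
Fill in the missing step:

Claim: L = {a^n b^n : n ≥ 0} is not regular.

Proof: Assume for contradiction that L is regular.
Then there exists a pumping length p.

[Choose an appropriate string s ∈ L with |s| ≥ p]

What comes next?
s = a^p b^p

This string is in L (has equal a's and b's) and has length 2p ≥ p.
Any decomposition xyz with |xy| ≤ p means y consists only of a's,
so pumping will unbalance the counts.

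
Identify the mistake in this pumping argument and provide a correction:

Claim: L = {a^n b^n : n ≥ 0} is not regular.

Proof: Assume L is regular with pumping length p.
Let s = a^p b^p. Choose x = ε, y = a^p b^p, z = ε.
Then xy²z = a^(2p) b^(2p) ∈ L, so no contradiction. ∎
Error: The decomposition violates |xy| ≤ p. With y = a^p b^p, |xy| = |y| = 2p > p. (The proof also miscomputes xy²z, which would be a^p b^p a^p b^p rather than a^(2p) b^(2p), and it wrongly treats one harmless decomposition as settling the matter — the prover does not get to choose the decomposition.)

Correction: The pumping lemma requires |xy| ≤ p, and the argument must handle every decomposition satisfying |xy| ≤ p, |y| ≥ 1. Since s starts with p a's, any such y consists only of a's, say y = a^k with k ≥ 1. Then xy²z = a^(p+k) b^p has unequal numbers of a's and b's, so xy²z ∉ L — the required contradiction.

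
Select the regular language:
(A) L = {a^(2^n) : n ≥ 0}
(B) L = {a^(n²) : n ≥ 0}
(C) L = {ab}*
(C) {ab}*

(C) L = {ab}* is regular.

This can be recognized by a finite automaton (DFA/NFA).
Regular expressions like {ab}* define regular languages.

The other choices are not regular:
- {a^(n²) : n ≥ 0}: After pumping, length is no longer a perfect square
- {a^(2^n) : n ≥ 0}: After pumping, length is no longer a power of 2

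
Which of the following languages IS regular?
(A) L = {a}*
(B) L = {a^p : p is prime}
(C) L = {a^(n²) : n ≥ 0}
(A) {a}*

(A) L = {a}* is regular.

This can be recognized by a finite automaton (DFA/NFA).
Regular expressions like {a}* define regular languages.

The other choices are not regular:
- {a^(n²) : n ≥ 0}: After pumping, length is no longer a perfect square
- {a^p : p is prime}: After pumping, the length becomes composite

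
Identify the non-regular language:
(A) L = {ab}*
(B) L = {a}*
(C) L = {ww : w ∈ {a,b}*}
(C) {ww : w ∈ {a,b}*}

(C) L = {ww : w ∈ {a,b}*} is NOT regular.

The pumping lemma can be used to prove this:
After pumping, the two halves no longer match

The other languages are regular because they can be recognized by finite automata.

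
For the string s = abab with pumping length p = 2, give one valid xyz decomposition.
x = '', y = 'a', z = 'bab'

For s = abab and p = 2, one valid decomposition is:
- x = '' (length 0)
- y = 'a' (length 1)
- z = 'bab' (length 3)

Verification:
- xyz = '' + 'a' + 'bab' = abab ✓
- |xy| = 1 ≤ 2 ✓
- |y| = 1 > 0 ✓

All pumping lemma constraints are satisfied.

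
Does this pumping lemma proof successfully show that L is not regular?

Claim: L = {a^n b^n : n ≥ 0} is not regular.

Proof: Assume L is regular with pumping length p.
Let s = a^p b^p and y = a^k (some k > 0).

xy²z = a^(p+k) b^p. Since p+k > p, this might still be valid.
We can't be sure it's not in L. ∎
The proof is INCORRECT.

Error: The conclusion is wrong.
xy²z = a^(p+k) b^p is definitely NOT in L because the number of a's (p+k) ≠ number of b's (p).
The proof incorrectly doubts what is actually a valid contradiction.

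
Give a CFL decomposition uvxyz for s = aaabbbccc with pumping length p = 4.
u='aa', v='a', x='bb', y='b', z='ccc'

For s = aaabbbccc with pumping length p = 4:

One valid decomposition:
- u = 'aa'
- v = 'a'
- x = 'bb'
- y = 'b'
- z = 'ccc'

Verification:
- uvxyz = 'aa' + 'a' + 'bb' + 'b' + 'ccc' = aaabbbccc ✓
- |vxy| = |'abbb'| = 4 ≤ 4 ✓
- |vy| = |'ab'| = 2 > 0 ✓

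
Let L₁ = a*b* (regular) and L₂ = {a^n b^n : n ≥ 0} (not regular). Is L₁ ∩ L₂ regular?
No — L₁ ∩ L₂ is not regular.

Every string a^n b^n already lies in a*b*, so L₁ ∩ L₂ = {a^n b^n : n ≥ 0} = L₂ itself, which is the standard non-regular language (pump s = a^p b^p).

Note that the bare facts "L₁ regular, L₂ non-regular" do not settle the question by themselves: the closure of regular languages under ∪, ∩, complement and difference applies only when BOTH operands are regular. With a non-regular operand the result can come out regular or non-regular depending on the specific languages, so one has to work out L₁ ∩ L₂ for this particular pair, as above.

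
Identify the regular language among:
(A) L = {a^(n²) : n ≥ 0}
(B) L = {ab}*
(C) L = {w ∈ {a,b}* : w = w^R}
(B) {ab}*

(B) L = {ab}* is regular.

This can be recognized by a finite automaton (DFA/NFA).
Regular expressions like {ab}* define regular languages.

The other choices are not regular:
- {w ∈ {a,b}* : w = w^R}: After pumping, the string is no longer symmetric
- {a^(n²) : n ≥ 0}: After pumping, length is no longer a perfect square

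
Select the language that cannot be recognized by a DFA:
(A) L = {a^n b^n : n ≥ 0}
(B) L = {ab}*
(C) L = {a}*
(A) {a^n b^n : n ≥ 0}

(A) L = {a^n b^n : n ≥ 0} is NOT regular.

The pumping lemma can be used to prove this:
After pumping, the number of a's and b's become unequal

The other languages are regular because they can be recognized by finite automata.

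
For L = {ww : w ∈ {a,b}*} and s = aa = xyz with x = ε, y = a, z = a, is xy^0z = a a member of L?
No

xy⁰z = ε · ε · a = a.
a has odd length 1, so it cannot be written as ww and is not in L.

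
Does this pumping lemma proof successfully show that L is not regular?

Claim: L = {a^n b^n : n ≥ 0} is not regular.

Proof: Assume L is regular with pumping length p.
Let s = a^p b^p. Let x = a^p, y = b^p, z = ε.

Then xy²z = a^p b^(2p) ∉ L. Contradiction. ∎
The proof is INCORRECT.

Error: The decomposition violates |xy| ≤ p.
With x = a^p and y = b^p, we have |xy| = 2p > p.
The pumping lemma requires |xy| ≤ p, so y must be within the first p characters.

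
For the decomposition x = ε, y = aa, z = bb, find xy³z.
aaaaaabb

Given x = '', y = 'aa', z = 'bb' and i = 3:

xy^3z = x + y·y·...·y (3 times) + z
       = '' + 'aa'^3 + 'bb'
       = '' + 'aaaaaa' + 'bb'
       = 'aaaaaabb'

The pumped string is 'aaaaaabb' with length 8.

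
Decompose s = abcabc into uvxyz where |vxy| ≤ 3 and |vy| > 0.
u='ab', v='c', x='a', y='b', z='c'

For s = abcabc with pumping length p = 3:

One valid decomposition:
- u = 'ab'
- v = 'c'
- x = 'a'
- y = 'b'
- z = 'c'

Verification:
- uvxyz = 'ab' + 'c' + 'a' + 'b' + 'c' = abcabc ✓
- |vxy| = |'cab'| = 3 ≤ 3 ✓
- |vy| = |'cb'| = 2 > 0 ✓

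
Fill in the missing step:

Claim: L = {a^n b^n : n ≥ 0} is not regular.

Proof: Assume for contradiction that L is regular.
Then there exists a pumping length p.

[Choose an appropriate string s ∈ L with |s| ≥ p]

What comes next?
s = a^p b^p

This string is in L (has equal a's and b's) and has length 2p ≥ p.
Any decomposition xyz with |xy| ≤ p means y consists only of a's,
so pumping will unbalance the counts.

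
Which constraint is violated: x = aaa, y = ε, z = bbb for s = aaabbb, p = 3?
Violated: |y| > 0

The decomposition x = aaa, y = ε, z = bbb for s = aaabbb with p = 3
violates the constraint: |y| > 0

|y| = 0, but the pumping lemma requires |y| > 0 (y must be non-empty).

Pumping lemma constraints:
1. xyz = s (decomposition is valid)
2. |xy| ≤ p
3. |y| > 0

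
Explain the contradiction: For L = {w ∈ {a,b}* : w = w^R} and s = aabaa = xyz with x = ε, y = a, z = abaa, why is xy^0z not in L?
xy⁰z = abaa ∉ L

Pumping with i = 0 replaces y = a by y⁰ = ε:
- Original: s = xyz = aabaa; aabaa reversed is aabaa, the same string, so it is a palindrome and is in L
- Pumped: xy⁰z = ε · ε · abaa = abaa
- abaa reversed is aaba ≠ abaa, so it is not a palindrome and is not in L

The pumping lemma would require xy⁰z ∈ L, so this decomposition yields a contradiction.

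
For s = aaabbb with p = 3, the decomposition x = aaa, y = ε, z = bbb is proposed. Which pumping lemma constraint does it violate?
Violated: |y| > 0

The decomposition x = aaa, y = ε, z = bbb for s = aaabbb with p = 3
violates the constraint: |y| > 0

|y| = 0, but the pumping lemma requires |y| > 0 (y must be non-empty).

Pumping lemma constraints:
1. xyz = s (decomposition is valid)
2. |xy| ≤ p
3. |y| > 0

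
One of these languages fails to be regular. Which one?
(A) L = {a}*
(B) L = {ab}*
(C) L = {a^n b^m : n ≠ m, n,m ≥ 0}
(C) {a^n b^m : n ≠ m, n,m ≥ 0}

(C) L = {a^n b^m : n ≠ m, n,m ≥ 0} is NOT regular.

The pumping lemma can be used to prove this:
After pumping a's, we can make n = m

The other languages are regular because they can be recognized by finite automata.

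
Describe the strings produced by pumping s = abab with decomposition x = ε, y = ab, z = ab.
{xy^i z : i ≥ 0} = {(ab)^(i+1) : i ≥ 0} = {ab, abab, ababab, ...}

With x = ε, y = ab, z = ab: Pumping 'ab' gives strings of alternating a's and b's.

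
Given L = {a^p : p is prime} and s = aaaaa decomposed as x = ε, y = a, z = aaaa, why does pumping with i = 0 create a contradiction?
xy⁰z = aaaa ∉ L

Pumping with i = 0 replaces y = a by y⁰ = ε:
- Original: s = xyz = aaaaa; aaaaa has length 5, which is prime, so it is in L
- Pumped: xy⁰z = ε · ε · aaaa = aaaa
- aaaa has length 4 = 2 × 2, which is not prime, so it is not in L

The pumping lemma would require xy⁰z ∈ L, so this decomposition yields a contradiction.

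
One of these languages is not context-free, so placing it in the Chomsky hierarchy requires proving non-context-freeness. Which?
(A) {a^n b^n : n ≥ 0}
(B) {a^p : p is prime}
(B) {a^p : p is prime}

(B) {a^p : p is prime} requires the CFL pumping lemma.

- {a^n b^n : n ≥ 0} is context-free (but not regular)
  • Can be shown non-regular with the regular pumping lemma
  • After pumping, the number of a's and b's become unequal

- {a^p : p is prime} is NOT context-free
  • Requires the CFL pumping lemma to prove
  • The CFL pumping lemma also fails because prime gaps are unbounded

The CFL pumping lemma is "stronger" in that it can prove non-membership
in the larger class of context-free languages.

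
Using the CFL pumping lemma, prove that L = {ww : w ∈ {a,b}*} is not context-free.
Assume for contradiction that L is context-free, and let p ≥ 1 be the pumping length given by the pumping lemma for CFLs.
Choose s = a^p b^p a^p b^p. Then s ∈ L (take w = a^p b^p) and |s| = 4p ≥ p.
By the CFL pumping lemma, s = uvxyz for some u, v, x, y, z with |vxy| ≤ p, |vy| ≥ 1, and uv^i xy^i z ∈ L for every i ≥ 0.

Write s as four blocks A₁ B₁ A₂ B₂ with A₁ = A₂ = a^p and B₁ = B₂ = b^p. Since |vxy| ≤ p, the window vxy lies inside at most two adjacent blocks. Take i = 0 and let t = uxz, so |t| = 4p − |vy| with 1 ≤ |vy| ≤ p. If |t| is odd, t ∉ L immediately, so assume |vy| is even (hence |vy| ≥ 2) and |t|/2 = 2p − |vy|/2, which satisfies p ≤ |t|/2 ≤ 2p − 1.

Case 1 (vxy inside A₁B₁): t = a^(p−j) b^(p−l) a^p b^p with j + l = |vy|. The second half of t has length < 2p, so it is a suffix of the trailing a^p b^p and ends in b; the first half is a^(p−j) b^(p−l) a^((j+l)/2), which ends in a because (j+l)/2 ≥ 1. The halves differ, so t ∉ L.

Case 2 (vxy inside B₁A₂, straddling the middle): t = a^p b^(p−j) a^(p−l) b^p with j + l = |vy|. If t = ww, then w is a prefix of t of length ≥ p, so w begins with a^p; and w is a suffix of t of length ≥ p, so w ends with b^p. That forces |w| ≥ 2p, contradicting |w| = |t|/2 ≤ 2p − 1. So t ∉ L.

Case 3 (vxy inside A₂B₂): t = a^p b^p a^(p−j) b^(p−l) with j + l = |vy|. The first half of t is a prefix of a^p b^p, so it begins with a; the second half is b^((j+l)/2) a^(p−j) b^(p−l), which begins with b. The halves differ, so t ∉ L.

In every case uv⁰xy⁰z = uxz ∉ L.

This contradicts the CFL pumping lemma, which requires uv^i xy^i z ∈ L for all i ≥ 0.
Hence L = {ww : w ∈ {a,b}*} is not context-free. ∎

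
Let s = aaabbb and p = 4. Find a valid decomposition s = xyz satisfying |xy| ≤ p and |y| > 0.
x = 'aa', y = 'ab', z = 'bb'

For s = aaabbb and p = 4, one valid decomposition is:
- x = 'aa' (length 2)
- y = 'ab' (length 2)
- z = 'bb' (length 2)

Verification:
- xyz = 'aa' + 'ab' + 'bb' = aaabbb ✓
- |xy| = 4 ≤ 4 ✓
- |y| = 2 > 0 ✓

All pumping lemma constraints are satisfied.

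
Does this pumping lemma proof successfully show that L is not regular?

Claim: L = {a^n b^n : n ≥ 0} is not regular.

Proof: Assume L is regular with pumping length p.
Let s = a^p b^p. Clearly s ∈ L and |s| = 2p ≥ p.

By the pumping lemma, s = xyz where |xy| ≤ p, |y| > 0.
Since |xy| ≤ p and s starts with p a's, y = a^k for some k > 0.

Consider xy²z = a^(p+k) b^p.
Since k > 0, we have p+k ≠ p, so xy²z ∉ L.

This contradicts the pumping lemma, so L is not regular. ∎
The proof is correct.

This proof is valid because:
1. The string s = a^p b^p is correctly in L
2. The decomposition analysis is correct: y must consist only of a's
3. The contradiction is valid: pumping increases a's but not b's
4. The conclusion follows logically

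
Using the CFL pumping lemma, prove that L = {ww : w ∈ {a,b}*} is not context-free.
Assume for contradiction that L is context-free, and let p ≥ 1 be the pumping length given by the pumping lemma for CFLs.
Choose s = a^p b^p a^p b^p. Then s ∈ L (take w = a^p b^p) and |s| = 4p ≥ p.
By the CFL pumping lemma, s = uvxyz for some u, v, x, y, z with |vxy| ≤ p, |vy| ≥ 1, and uv^i xy^i z ∈ L for every i ≥ 0.

Write s as four blocks A₁ B₁ A₂ B₂ with A₁ = A₂ = a^p and B₁ = B₂ = b^p. Since |vxy| ≤ p, the window vxy lies inside at most two adjacent blocks. Take i = 0 and let t = uxz, so |t| = 4p − |vy| with 1 ≤ |vy| ≤ p. If |t| is odd, t ∉ L immediately, so assume |vy| is even (hence |vy| ≥ 2) and |t|/2 = 2p − |vy|/2, which satisfies p ≤ |t|/2 ≤ 2p − 1.

Case 1 (vxy inside A₁B₁): t = a^(p−j) b^(p−l) a^p b^p with j + l = |vy|. The second half of t has length < 2p, so it is a suffix of the trailing a^p b^p and ends in b; the first half is a^(p−j) b^(p−l) a^((j+l)/2), which ends in a because (j+l)/2 ≥ 1. The halves differ, so t ∉ L.

Case 2 (vxy inside B₁A₂, straddling the middle): t = a^p b^(p−j) a^(p−l) b^p with j + l = |vy|. If t = ww, then w is a prefix of t of length ≥ p, so w begins with a^p; and w is a suffix of t of length ≥ p, so w ends with b^p. That forces |w| ≥ 2p, contradicting |w| = |t|/2 ≤ 2p − 1. So t ∉ L.

Case 3 (vxy inside A₂B₂): t = a^p b^p a^(p−j) b^(p−l) with j + l = |vy|. The first half of t is a prefix of a^p b^p, so it begins with a; the second half is b^((j+l)/2) a^(p−j) b^(p−l), which begins with b. The halves differ, so t ∉ L.

In every case uv⁰xy⁰z = uxz ∉ L.

This contradicts the CFL pumping lemma, which requires uv^i xy^i z ∈ L for all i ≥ 0.
Hence L = {ww : w ∈ {a,b}*} is not context-free. ∎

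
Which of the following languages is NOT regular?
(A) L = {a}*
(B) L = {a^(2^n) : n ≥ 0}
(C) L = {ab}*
(B) {a^(2^n) : n ≥ 0}

(B) L = {a^(2^n) : n ≥ 0} is NOT regular.

The pumping lemma can be used to prove this:
After pumping, length is no longer a power of 2

The other languages are regular because they can be recognized by finite automata.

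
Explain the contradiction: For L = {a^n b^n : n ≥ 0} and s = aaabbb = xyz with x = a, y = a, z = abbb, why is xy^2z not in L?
xy²z = aaaabbb ∉ L

Pumping with i = 2 replaces y = a by y² = aa:
- Original: s = xyz = aaabbb; aaabbb = a^3 b^3 has equal counts (3 = 3), so it is in L
- Pumped: xy²z = a · aa · abbb = aaaabbb
- aaaabbb has 4 a's and 3 b's; 4 ≠ 3, so it is not in L

The pumping lemma would require xy²z ∈ L, so this decomposition yields a contradiction.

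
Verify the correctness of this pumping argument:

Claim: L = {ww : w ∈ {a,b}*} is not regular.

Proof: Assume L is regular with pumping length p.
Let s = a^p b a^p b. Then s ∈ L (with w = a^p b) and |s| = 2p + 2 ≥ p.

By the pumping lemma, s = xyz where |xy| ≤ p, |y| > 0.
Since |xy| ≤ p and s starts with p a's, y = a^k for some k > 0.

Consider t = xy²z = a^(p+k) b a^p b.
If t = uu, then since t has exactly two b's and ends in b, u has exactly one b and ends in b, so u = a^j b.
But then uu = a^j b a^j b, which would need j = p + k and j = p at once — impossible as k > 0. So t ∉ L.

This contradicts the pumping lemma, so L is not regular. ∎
The proof is correct.

This proof is valid because:
1. s = a^p b a^p b is in L and is chosen in terms of p, so |s| ≥ p holds for every p
2. The decomposition analysis is correct: |xy| ≤ p forces y to lie inside the leading a's
3. The contradiction is valid: the argument shows a^(p+k) b a^p b cannot be split into two equal halves
4. The conclusion follows logically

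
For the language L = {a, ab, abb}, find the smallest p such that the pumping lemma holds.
p = 4

For a finite language L, the pumping lemma holds vacuously if p > max|s| for s ∈ L.

The longest string in L = {a, ab, abb} has length 3.
If p = 4, then no string s ∈ L has |s| ≥ p, so the condition is vacuously true.

The minimum pumping length is p = 4.

Why no smaller p works: for any p ≤ 3, the longest string s ∈ L has |s| = 3 ≥ p, so it would
have to be pumpable; but pumping up (i = 2, 3, ...) produces ever longer strings, which cannot all lie in the
finite language L. So the pumping property fails for every p ≤ 3.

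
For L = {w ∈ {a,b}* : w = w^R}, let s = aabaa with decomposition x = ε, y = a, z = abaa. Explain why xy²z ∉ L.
xy²z = aaabaa ∉ L

Pumping with i = 2 replaces y = a by y² = aa:
- Original: s = xyz = aabaa; aabaa reversed is aabaa, the same string, so it is a palindrome and is in L
- Pumped: xy²z = ε · aa · abaa = aaabaa
- aaabaa reversed is aabaaa ≠ aaabaa, so it is not a palindrome and is not in L

The pumping lemma would require xy²z ∈ L, so this decomposition yields a contradiction.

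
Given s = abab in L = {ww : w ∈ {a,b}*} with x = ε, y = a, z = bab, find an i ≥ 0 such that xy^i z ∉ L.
i = 2

xy²z = ε · aa · bab = aabab; aabab has odd length 5, so it cannot be written as ww and is not in L.
(Other choices also work, e.g. i = 0, 3; only i = 1 is guaranteed to stay in L since xy¹z = s.)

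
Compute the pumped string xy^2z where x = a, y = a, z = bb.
aaabb

Given x = 'a', y = 'a', z = 'bb' and i = 2:

xy^2z = x + y·y·...·y (2 times) + z
       = 'a' + 'a'^2 + 'bb'
       = 'a' + 'aa' + 'bb'
       = 'aaabb'

The pumped string is 'aaabb' with length 5.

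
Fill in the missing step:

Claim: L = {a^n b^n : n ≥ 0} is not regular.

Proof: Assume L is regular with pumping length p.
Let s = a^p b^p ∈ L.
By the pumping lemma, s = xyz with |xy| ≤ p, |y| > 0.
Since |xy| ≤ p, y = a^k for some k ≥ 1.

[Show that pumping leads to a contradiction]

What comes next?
Consider xy²z = a^(p+k) b^p.

Since k ≥ 1, we have p + k > p.
So xy²z has more a's than b's: (p+k) a's vs p b's.
This means xy²z ∉ L because a^n b^n requires equal counts.

This contradicts the pumping lemma which states xy²z ∈ L.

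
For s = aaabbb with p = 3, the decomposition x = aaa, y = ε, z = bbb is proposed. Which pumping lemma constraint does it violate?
Violated: |y| > 0

The decomposition x = aaa, y = ε, z = bbb for s = aaabbb with p = 3
violates the constraint: |y| > 0

|y| = 0, but the pumping lemma requires |y| > 0 (y must be non-empty).

Pumping lemma constraints:
1. xyz = s (decomposition is valid)
2. |xy| ≤ p
3. |y| > 0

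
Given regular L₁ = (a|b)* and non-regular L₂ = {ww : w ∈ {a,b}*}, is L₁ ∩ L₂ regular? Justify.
No — L₁ ∩ L₂ is not regular.

(a|b)* is all strings over {a,b}, so L₁ ∩ L₂ = {ww : w ∈ {a,b}*} = L₂ itself, which is not regular (pump s = a^p b a^p b).

Note that the bare facts "L₁ regular, L₂ non-regular" do not settle the question by themselves: the closure of regular languages under ∪, ∩, complement and difference applies only when BOTH operands are regular. With a non-regular operand the result can come out regular or non-regular depending on the specific languages, so one has to work out L₁ ∩ L₂ for this particular pair, as above.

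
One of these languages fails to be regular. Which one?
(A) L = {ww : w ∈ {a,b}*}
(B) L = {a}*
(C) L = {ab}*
(A) {ww : w ∈ {a,b}*}

(A) L = {ww : w ∈ {a,b}*} is NOT regular.

The pumping lemma can be used to prove this:
After pumping, the two halves no longer match

The other languages are regular because they can be recognized by finite automata.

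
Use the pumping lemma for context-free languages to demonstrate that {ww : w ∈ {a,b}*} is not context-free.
Assume for contradiction that L is context-free, and let p ≥ 1 be the pumping length given by the pumping lemma for CFLs.
Choose s = a^p b^p a^p b^p. Then s ∈ L (take w = a^p b^p) and |s| = 4p ≥ p.
By the CFL pumping lemma, s = uvxyz for some u, v, x, y, z with |vxy| ≤ p, |vy| ≥ 1, and uv^i xy^i z ∈ L for every i ≥ 0.

Write s as four blocks A₁ B₁ A₂ B₂ with A₁ = A₂ = a^p and B₁ = B₂ = b^p. Since |vxy| ≤ p, the window vxy lies inside at most two adjacent blocks. Take i = 0 and let t = uxz, so |t| = 4p − |vy| with 1 ≤ |vy| ≤ p. If |t| is odd, t ∉ L immediately, so assume |vy| is even (hence |vy| ≥ 2) and |t|/2 = 2p − |vy|/2, which satisfies p ≤ |t|/2 ≤ 2p − 1.

Case 1 (vxy inside A₁B₁): t = a^(p−j) b^(p−l) a^p b^p with j + l = |vy|. The second half of t has length < 2p, so it is a suffix of the trailing a^p b^p and ends in b; the first half is a^(p−j) b^(p−l) a^((j+l)/2), which ends in a because (j+l)/2 ≥ 1. The halves differ, so t ∉ L.

Case 2 (vxy inside B₁A₂, straddling the middle): t = a^p b^(p−j) a^(p−l) b^p with j + l = |vy|. If t = ww, then w is a prefix of t of length ≥ p, so w begins with a^p; and w is a suffix of t of length ≥ p, so w ends with b^p. That forces |w| ≥ 2p, contradicting |w| = |t|/2 ≤ 2p − 1. So t ∉ L.

Case 3 (vxy inside A₂B₂): t = a^p b^p a^(p−j) b^(p−l) with j + l = |vy|. The first half of t is a prefix of a^p b^p, so it begins with a; the second half is b^((j+l)/2) a^(p−j) b^(p−l), which begins with b. The halves differ, so t ∉ L.

In every case uv⁰xy⁰z = uxz ∉ L.

This contradicts the CFL pumping lemma, which requires uv^i xy^i z ∈ L for all i ≥ 0.
Hence L = {ww : w ∈ {a,b}*} is not context-free. ∎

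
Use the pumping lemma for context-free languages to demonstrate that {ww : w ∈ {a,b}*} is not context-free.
Assume for contradiction that L is context-free, and let p ≥ 1 be the pumping length given by the pumping lemma for CFLs.
Choose s = a^p b^p a^p b^p. Then s ∈ L (take w = a^p b^p) and |s| = 4p ≥ p.
By the CFL pumping lemma, s = uvxyz for some u, v, x, y, z with |vxy| ≤ p, |vy| ≥ 1, and uv^i xy^i z ∈ L for every i ≥ 0.

Write s as four blocks A₁ B₁ A₂ B₂ with A₁ = A₂ = a^p and B₁ = B₂ = b^p. Since |vxy| ≤ p, the window vxy lies inside at most two adjacent blocks. Take i = 0 and let t = uxz, so |t| = 4p − |vy| with 1 ≤ |vy| ≤ p. If |t| is odd, t ∉ L immediately, so assume |vy| is even (hence |vy| ≥ 2) and |t|/2 = 2p − |vy|/2, which satisfies p ≤ |t|/2 ≤ 2p − 1.

Case 1 (vxy inside A₁B₁): t = a^(p−j) b^(p−l) a^p b^p with j + l = |vy|. The second half of t has length < 2p, so it is a suffix of the trailing a^p b^p and ends in b; the first half is a^(p−j) b^(p−l) a^((j+l)/2), which ends in a because (j+l)/2 ≥ 1. The halves differ, so t ∉ L.

Case 2 (vxy inside B₁A₂, straddling the middle): t = a^p b^(p−j) a^(p−l) b^p with j + l = |vy|. If t = ww, then w is a prefix of t of length ≥ p, so w begins with a^p; and w is a suffix of t of length ≥ p, so w ends with b^p. That forces |w| ≥ 2p, contradicting |w| = |t|/2 ≤ 2p − 1. So t ∉ L.

Case 3 (vxy inside A₂B₂): t = a^p b^p a^(p−j) b^(p−l) with j + l = |vy|. The first half of t is a prefix of a^p b^p, so it begins with a; the second half is b^((j+l)/2) a^(p−j) b^(p−l), which begins with b. The halves differ, so t ∉ L.

In every case uv⁰xy⁰z = uxz ∉ L.

This contradicts the CFL pumping lemma, which requires uv^i xy^i z ∈ L for all i ≥ 0.
Hence L = {ww : w ∈ {a,b}*} is not context-free. ∎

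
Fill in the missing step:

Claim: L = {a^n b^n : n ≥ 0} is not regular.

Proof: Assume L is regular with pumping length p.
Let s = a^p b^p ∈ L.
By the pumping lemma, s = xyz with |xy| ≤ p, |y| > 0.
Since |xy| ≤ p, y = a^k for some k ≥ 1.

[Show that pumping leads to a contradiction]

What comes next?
Consider xy²z = a^(p+k) b^p.

Since k ≥ 1, we have p + k > p.
So xy²z has more a's than b's: (p+k) a's vs p b's.
This means xy²z ∉ L because a^n b^n requires equal counts.

This contradicts the pumping lemma which states xy²z ∈ L.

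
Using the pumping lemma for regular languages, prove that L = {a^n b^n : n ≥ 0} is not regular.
Assume for contradiction that L is regular, and let p ≥ 1 be the pumping length given by the pumping lemma.
Choose s = a^p b^p. Then s ∈ L and |s| = 2p ≥ p.
By the pumping lemma, s = xyz for some x, y, z with |xy| ≤ p, |y| ≥ 1, and xy^i z ∈ L for every i ≥ 0.
Since |xy| ≤ p and the first p symbols of s are all a's, we must have y = a^k for some k with 1 ≤ k ≤ p.

Take i = 2: xy²z = a^(p + k) b^p.
This string has p + k a's but p b's, and p + k > p because k ≥ 1. So xy²z ∉ L.

This contradicts the pumping lemma, which requires xy^i z ∈ L for all i ≥ 0.
Hence L = {a^n b^n : n ≥ 0} is not regular. ∎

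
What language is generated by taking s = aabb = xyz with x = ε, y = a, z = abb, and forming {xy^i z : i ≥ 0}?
{xy^i z : i ≥ 0} = {a^(i+1) b^2 : i ≥ 0} = {abb, aabb, aaabb, ...}

With x = ε, y = a, z = abb: Starting with aabb and pumping the first 'a' (z = abb keeps the second 'a'), we get strings with i+1 a's followed by 2 b's for i = 0, 1, 2, ...; note bb is not produced because z always contributes one a.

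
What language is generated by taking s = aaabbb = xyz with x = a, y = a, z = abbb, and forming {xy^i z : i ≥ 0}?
{xy^i z : i ≥ 0} = {a^(2+i) b^3 : i ≥ 0} = {aabbb, aaabbb, aaaabbb, ...}

With x = a, y = a, z = abbb: Starting with aaabbb and pumping the second 'a', we get strings with 2+i a's followed by 3 b's for i = 0, 1, 2, ...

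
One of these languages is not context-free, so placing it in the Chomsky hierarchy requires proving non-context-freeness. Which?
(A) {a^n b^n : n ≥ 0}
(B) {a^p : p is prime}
(B) {a^p : p is prime}

(B) {a^p : p is prime} requires the CFL pumping lemma.

- {a^n b^n : n ≥ 0} is context-free (but not regular)
  • Can be shown non-regular with the regular pumping lemma
  • After pumping, the number of a's and b's become unequal

- {a^p : p is prime} is NOT context-free
  • Requires the CFL pumping lemma to prove
  • The CFL pumping lemma also fails because prime gaps are unbounded

The CFL pumping lemma is "stronger" in that it can prove non-membership
in the larger class of context-free languages.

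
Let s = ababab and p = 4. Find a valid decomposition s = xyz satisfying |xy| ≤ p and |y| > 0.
x = 'a', y = 'b', z = 'abab'

For s = ababab and p = 4, one valid decomposition is:
- x = 'a' (length 1)
- y = 'b' (length 1)
- z = 'abab' (length 4)

Verification:
- xyz = 'a' + 'b' + 'abab' = ababab ✓
- |xy| = 2 ≤ 4 ✓
- |y| = 1 > 0 ✓

All pumping lemma constraints are satisfied.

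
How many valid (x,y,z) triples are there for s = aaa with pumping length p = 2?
3

For s = 'aaa' with pumping length p = 2:

Constraints: |xy| ≤ 2, |y| > 0

Valid decompositions (|xy| ≤ p, |y| ≥ 1):
  • x='', y='a', z='aa'
  • x='a', y='a', z='a'
  • x='', y='aa', z='a'

Total count: 3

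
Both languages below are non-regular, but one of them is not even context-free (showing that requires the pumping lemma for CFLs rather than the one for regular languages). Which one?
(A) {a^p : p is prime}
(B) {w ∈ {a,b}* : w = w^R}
(A) {a^p : p is prime}

(A) {a^p : p is prime} requires the CFL pumping lemma.

- {w ∈ {a,b}* : w = w^R} is context-free (but not regular)
  • Can be shown non-regular with the regular pumping lemma
  • After pumping, the string is no longer symmetric

- {a^p : p is prime} is NOT context-free
  • Requires the CFL pumping lemma to prove
  • The CFL pumping lemma also fails because prime gaps are unbounded

The CFL pumping lemma is "stronger" in that it can prove non-membership
in the larger class of context-free languages.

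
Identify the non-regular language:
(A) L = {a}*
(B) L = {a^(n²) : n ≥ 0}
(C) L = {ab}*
(B) {a^(n²) : n ≥ 0}

(B) L = {a^(n²) : n ≥ 0} is NOT regular.

The pumping lemma can be used to prove this:
After pumping, length is no longer a perfect square

The other languages are regular because they can be recognized by finite automata.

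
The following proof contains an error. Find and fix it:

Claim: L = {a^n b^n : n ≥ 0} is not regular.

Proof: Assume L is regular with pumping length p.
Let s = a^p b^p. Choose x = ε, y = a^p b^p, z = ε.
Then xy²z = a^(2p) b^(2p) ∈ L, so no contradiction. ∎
Error: The decomposition violates |xy| ≤ p. With y = a^p b^p, |xy| = |y| = 2p > p. (The proof also miscomputes xy²z, which would be a^p b^p a^p b^p rather than a^(2p) b^(2p), and it wrongly treats one harmless decomposition as settling the matter — the prover does not get to choose the decomposition.)

Correction: The pumping lemma requires |xy| ≤ p, and the argument must handle every decomposition satisfying |xy| ≤ p, |y| ≥ 1. Since s starts with p a's, any such y consists only of a's, say y = a^k with k ≥ 1. Then xy²z = a^(p+k) b^p has unequal numbers of a's and b's, so xy²z ∉ L — the required contradiction.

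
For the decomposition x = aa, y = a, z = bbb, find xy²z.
aaaabbb

Given x = 'aa', y = 'a', z = 'bbb' and i = 2:

xy^2z = x + y·y·...·y (2 times) + z
       = 'aa' + 'a'^2 + 'bbb'
       = 'aa' + 'aa' + 'bbb'
       = 'aaaabbb'

The pumped string is 'aaaabbb' with length 7.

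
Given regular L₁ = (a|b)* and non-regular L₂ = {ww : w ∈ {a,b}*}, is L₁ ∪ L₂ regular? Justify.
Yes — L₁ ∪ L₂ is regular.

{ww} ⊆ (a|b)*, so L₁ ∪ L₂ = (a|b)*, which is regular.

Note that the bare facts "L₁ regular, L₂ non-regular" do not settle the question by themselves: the closure of regular languages under ∪, ∩, complement and difference applies only when BOTH operands are regular. With a non-regular operand the result can come out regular or non-regular depending on the specific languages, so one has to work out L₁ ∪ L₂ for this particular pair, as above.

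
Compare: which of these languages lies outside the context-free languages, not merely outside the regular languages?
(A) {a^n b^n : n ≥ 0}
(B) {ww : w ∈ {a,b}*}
(B) {ww : w ∈ {a,b}*}

(B) {ww : w ∈ {a,b}*} requires the CFL pumping lemma.

- {a^n b^n : n ≥ 0} is context-free (but not regular)
  • Can be shown non-regular with the regular pumping lemma
  • After pumping, the number of a's and b's become unequal

- {ww : w ∈ {a,b}*} is NOT context-free
  • Requires the CFL pumping lemma to prove
  • Even a PDA cannot compare two arbitrary halves symbol by symbol; CFL pumping on a^p b^p a^p b^p fails

The CFL pumping lemma is "stronger" in that it can prove non-membership
in the larger class of context-free languages.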